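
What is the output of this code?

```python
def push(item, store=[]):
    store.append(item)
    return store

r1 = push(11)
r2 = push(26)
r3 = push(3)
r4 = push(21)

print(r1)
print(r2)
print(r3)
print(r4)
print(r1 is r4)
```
[11, 26, 3, 21]
[11, 26, 3, 21]
[11, 26, 3, 21]
[11, 26, 3, 21]
True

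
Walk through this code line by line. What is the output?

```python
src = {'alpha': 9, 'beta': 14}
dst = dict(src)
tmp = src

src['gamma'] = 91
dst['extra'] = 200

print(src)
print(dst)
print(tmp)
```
{'alpha': 9, 'beta': 14, 'gamma': 91}
{'alpha': 9, 'beta': 14, 'extra': 200}
{'alpha': 9, 'beta': 14, 'gamma': 91}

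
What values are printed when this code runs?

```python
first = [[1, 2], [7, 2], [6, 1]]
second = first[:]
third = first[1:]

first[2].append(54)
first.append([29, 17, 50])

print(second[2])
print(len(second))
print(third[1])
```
[6, 1, 54]
3
[6, 1, 54]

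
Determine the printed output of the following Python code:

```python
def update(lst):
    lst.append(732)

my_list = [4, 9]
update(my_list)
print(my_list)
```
[4, 9, 732]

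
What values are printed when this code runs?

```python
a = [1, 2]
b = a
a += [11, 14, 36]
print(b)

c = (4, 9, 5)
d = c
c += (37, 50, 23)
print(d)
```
[1, 2, 11, 14, 36]
(4, 9, 5)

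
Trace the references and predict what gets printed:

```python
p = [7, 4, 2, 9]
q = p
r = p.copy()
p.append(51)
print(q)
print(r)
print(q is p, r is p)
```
[7, 4, 2, 9, 51]
[7, 4, 2, 9]
True False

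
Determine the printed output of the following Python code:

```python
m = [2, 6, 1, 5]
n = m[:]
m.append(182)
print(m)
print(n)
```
[2, 6, 1, 5, 182]
[2, 6, 1, 5]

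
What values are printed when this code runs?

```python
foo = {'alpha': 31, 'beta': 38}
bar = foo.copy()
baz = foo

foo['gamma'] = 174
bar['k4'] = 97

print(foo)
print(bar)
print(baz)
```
{'alpha': 31, 'beta': 38, 'gamma': 174}
{'alpha': 31, 'beta': 38, 'k4': 97}
{'alpha': 31, 'beta': 38, 'gamma': 174}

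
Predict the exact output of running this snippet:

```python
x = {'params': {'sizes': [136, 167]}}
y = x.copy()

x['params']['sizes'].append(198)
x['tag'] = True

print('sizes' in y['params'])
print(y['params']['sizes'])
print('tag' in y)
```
True
[136, 167, 198]
False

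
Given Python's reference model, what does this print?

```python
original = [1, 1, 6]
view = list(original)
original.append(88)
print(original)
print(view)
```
[1, 1, 6, 88]
[1, 1, 6]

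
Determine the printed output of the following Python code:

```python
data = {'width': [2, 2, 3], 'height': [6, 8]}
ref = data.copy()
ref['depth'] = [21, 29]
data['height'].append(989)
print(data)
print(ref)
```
{'width': [2, 2, 3], 'height': [6, 8, 989]}
{'width': [2, 2, 3], 'height': [6, 8, 989], 'depth': [21, 29]}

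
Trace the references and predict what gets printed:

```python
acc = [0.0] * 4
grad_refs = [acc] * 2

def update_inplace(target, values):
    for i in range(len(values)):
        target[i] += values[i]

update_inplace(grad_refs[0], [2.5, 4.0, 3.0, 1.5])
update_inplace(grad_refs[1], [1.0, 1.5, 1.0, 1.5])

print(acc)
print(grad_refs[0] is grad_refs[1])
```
[3.5, 5.5, 4.0, 3.0]
True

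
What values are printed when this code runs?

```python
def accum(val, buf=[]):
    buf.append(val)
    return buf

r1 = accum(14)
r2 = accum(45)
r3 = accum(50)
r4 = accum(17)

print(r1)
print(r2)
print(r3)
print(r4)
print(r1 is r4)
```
[14, 45, 50, 17]
[14, 45, 50, 17]
[14, 45, 50, 17]
[14, 45, 50, 17]
True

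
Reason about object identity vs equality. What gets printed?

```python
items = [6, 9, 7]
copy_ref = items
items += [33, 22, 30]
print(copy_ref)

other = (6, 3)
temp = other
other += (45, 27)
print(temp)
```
[6, 9, 7, 33, 22, 30]
(6, 3)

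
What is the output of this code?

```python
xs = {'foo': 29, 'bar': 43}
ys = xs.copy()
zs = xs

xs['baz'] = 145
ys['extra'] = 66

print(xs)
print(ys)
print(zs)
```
{'foo': 29, 'bar': 43, 'baz': 145}
{'foo': 29, 'bar': 43, 'extra': 66}
{'foo': 29, 'bar': 43, 'baz': 145}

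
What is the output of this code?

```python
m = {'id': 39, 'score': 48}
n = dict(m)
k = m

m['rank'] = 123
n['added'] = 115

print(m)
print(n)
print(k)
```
{'id': 39, 'score': 48, 'rank': 123}
{'id': 39, 'score': 48, 'added': 115}
{'id': 39, 'score': 48, 'rank': 123}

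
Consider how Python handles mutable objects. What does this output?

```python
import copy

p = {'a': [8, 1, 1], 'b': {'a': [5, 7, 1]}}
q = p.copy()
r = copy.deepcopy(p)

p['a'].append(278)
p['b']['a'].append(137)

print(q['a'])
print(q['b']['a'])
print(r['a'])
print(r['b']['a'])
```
[8, 1, 1, 278]
[5, 7, 1, 137]
[8, 1, 1]
[5, 7, 1]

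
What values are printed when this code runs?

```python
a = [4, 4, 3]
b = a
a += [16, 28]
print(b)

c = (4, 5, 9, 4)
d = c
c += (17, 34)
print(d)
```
[4, 4, 3, 16, 28]
(4, 5, 9, 4)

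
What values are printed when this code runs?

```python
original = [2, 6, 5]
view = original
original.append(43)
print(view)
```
[2, 6, 5, 43]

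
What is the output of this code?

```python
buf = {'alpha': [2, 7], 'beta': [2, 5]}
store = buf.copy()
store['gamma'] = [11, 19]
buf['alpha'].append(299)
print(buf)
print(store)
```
{'alpha': [2, 7, 299], 'beta': [2, 5]}
{'alpha': [2, 7, 299], 'beta': [2, 5], 'gamma': [11, 19]}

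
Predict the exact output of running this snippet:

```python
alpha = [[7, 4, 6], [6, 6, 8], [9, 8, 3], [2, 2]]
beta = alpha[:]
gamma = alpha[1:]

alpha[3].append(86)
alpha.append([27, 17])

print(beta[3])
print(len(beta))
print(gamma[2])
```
[2, 2, 86]
4
[2, 2, 86]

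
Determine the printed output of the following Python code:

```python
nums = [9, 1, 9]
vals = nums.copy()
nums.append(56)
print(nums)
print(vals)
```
[9, 1, 9, 56]
[9, 1, 9]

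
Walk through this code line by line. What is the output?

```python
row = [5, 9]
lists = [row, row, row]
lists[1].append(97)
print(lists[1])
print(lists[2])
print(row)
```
[5, 9, 97]
[5, 9, 97]
[5, 9, 97]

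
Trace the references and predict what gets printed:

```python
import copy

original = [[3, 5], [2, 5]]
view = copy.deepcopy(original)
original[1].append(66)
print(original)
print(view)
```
[[3, 5], [2, 5, 66]]
[[3, 5], [2, 5]]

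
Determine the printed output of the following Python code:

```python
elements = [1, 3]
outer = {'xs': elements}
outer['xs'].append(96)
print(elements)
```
[1, 3, 96]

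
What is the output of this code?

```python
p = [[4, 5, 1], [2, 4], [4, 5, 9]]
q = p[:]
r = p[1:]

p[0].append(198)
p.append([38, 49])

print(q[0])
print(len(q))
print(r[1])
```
[4, 5, 1, 198]
3
[4, 5, 9]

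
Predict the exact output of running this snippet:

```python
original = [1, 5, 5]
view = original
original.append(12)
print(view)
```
[1, 5, 5, 12]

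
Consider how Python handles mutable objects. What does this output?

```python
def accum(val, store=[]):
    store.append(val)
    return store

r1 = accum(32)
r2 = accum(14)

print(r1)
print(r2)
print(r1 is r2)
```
[32, 14]
[32, 14]
True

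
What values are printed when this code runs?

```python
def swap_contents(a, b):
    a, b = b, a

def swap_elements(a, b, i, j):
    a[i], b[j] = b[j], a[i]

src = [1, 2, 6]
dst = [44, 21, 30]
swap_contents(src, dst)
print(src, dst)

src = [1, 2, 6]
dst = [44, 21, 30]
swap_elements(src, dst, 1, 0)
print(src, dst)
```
[1, 2, 6] [44, 21, 30]
[1, 44, 6] [2, 21, 30]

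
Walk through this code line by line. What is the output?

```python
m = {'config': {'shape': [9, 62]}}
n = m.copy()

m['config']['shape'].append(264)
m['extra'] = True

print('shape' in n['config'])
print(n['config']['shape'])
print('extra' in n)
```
True
[9, 62, 264]
False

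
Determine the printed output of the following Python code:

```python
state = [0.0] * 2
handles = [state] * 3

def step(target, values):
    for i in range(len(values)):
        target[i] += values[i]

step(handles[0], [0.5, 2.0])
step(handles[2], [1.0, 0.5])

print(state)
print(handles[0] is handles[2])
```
[1.5, 2.5]
True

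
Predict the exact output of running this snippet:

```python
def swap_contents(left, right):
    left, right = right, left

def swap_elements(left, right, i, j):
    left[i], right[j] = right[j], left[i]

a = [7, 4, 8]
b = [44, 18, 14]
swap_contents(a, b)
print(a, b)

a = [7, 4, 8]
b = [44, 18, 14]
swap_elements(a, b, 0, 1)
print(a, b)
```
[7, 4, 8] [44, 18, 14]
[18, 4, 8] [44, 7, 14]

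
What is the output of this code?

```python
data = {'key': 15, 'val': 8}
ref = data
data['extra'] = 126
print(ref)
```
{'key': 15, 'val': 8, 'extra': 126}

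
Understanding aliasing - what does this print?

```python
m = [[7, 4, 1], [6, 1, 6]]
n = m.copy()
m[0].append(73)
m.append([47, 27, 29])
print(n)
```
[[7, 4, 1, 73], [6, 1, 6]]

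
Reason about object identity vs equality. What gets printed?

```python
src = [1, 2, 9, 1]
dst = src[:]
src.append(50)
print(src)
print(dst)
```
[1, 2, 9, 1, 50]
[1, 2, 9, 1]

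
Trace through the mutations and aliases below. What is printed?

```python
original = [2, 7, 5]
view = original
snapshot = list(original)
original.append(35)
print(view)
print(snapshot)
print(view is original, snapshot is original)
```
[2, 7, 5, 35]
[2, 7, 5]
True False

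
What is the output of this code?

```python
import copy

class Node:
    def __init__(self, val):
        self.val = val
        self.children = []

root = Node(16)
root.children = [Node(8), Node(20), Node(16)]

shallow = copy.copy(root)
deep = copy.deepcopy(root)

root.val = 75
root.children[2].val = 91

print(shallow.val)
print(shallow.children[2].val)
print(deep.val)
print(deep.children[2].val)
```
16
91
16
16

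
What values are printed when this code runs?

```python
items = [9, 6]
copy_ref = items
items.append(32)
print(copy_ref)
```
[9, 6, 32]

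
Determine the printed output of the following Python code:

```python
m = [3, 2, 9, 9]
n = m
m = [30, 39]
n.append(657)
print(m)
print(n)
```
[30, 39]
[3, 2, 9, 9, 657]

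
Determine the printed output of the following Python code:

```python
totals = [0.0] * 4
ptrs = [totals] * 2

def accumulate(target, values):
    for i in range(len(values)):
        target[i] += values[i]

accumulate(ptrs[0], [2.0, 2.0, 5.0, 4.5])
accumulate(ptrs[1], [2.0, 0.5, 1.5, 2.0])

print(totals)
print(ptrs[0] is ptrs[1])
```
[4.0, 2.5, 6.5, 6.5]
True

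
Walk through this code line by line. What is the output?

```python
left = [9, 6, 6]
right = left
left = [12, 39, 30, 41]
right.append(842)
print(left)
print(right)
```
[12, 39, 30, 41]
[9, 6, 6, 842]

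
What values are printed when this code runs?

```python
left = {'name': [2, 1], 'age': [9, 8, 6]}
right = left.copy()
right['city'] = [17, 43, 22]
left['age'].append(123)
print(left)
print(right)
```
{'name': [2, 1], 'age': [9, 8, 6, 123]}
{'name': [2, 1], 'age': [9, 8, 6, 123], 'city': [17, 43, 22]}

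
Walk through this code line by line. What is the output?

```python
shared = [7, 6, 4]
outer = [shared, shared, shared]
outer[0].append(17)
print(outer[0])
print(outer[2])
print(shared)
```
[7, 6, 4, 17]
[7, 6, 4, 17]
[7, 6, 4, 17]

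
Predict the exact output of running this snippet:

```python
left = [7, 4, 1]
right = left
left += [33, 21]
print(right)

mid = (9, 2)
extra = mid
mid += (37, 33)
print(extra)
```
[7, 4, 1, 33, 21]
(9, 2)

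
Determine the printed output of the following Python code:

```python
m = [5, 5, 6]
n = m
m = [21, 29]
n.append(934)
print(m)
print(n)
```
[21, 29]
[5, 5, 6, 934]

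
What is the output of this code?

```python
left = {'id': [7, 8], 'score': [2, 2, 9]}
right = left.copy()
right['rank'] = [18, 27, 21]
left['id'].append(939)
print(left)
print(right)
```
{'id': [7, 8, 939], 'score': [2, 2, 9]}
{'id': [7, 8, 939], 'score': [2, 2, 9], 'rank': [18, 27, 21]}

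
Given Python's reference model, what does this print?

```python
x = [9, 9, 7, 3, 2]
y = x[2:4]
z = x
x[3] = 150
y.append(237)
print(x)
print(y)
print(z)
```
[9, 9, 7, 150, 2]
[7, 3, 237]
[9, 9, 7, 150, 2]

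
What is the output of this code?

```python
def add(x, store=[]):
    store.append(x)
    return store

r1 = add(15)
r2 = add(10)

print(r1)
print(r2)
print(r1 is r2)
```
[15, 10]
[15, 10]
True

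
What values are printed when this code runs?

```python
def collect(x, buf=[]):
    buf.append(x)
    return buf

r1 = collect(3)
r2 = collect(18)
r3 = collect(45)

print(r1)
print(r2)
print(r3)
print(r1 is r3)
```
[3, 18, 45]
[3, 18, 45]
[3, 18, 45]
True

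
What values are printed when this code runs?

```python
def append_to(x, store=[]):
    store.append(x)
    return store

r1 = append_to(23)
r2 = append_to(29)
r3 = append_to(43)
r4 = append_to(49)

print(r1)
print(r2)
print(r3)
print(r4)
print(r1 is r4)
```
[23, 29, 43, 49]
[23, 29, 43, 49]
[23, 29, 43, 49]
[23, 29, 43, 49]
True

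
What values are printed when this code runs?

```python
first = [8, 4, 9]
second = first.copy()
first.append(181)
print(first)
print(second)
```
[8, 4, 9, 181]
[8, 4, 9]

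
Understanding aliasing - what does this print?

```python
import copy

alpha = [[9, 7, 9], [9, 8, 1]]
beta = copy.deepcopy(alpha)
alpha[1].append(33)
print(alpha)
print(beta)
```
[[9, 7, 9], [9, 8, 1, 33]]
[[9, 7, 9], [9, 8, 1]]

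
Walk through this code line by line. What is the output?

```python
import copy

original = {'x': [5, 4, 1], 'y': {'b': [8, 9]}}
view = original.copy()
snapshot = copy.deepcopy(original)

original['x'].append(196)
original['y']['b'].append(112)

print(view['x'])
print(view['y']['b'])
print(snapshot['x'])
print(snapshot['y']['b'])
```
[5, 4, 1, 196]
[8, 9, 112]
[5, 4, 1]
[8, 9]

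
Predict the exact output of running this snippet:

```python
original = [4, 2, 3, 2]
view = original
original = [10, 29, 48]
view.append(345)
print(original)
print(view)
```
[10, 29, 48]
[4, 2, 3, 2, 345]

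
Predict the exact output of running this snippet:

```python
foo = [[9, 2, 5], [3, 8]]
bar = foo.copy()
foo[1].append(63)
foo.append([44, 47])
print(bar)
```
[[9, 2, 5], [3, 8, 63]]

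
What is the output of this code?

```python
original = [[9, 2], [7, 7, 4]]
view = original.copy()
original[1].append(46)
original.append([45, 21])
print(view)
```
[[9, 2], [7, 7, 4, 46]]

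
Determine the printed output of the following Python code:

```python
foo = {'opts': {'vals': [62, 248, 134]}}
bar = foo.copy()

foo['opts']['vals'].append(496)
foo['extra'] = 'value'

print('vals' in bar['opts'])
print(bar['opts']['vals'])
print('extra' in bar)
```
True
[62, 248, 134, 496]
False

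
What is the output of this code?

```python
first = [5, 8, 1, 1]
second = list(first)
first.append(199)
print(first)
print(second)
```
[5, 8, 1, 1, 199]
[5, 8, 1, 1]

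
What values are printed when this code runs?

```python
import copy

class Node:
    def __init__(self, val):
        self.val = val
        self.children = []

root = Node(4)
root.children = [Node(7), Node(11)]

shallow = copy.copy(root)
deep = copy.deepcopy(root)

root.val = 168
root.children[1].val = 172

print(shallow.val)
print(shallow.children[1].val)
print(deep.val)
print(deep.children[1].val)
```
4
172
4
11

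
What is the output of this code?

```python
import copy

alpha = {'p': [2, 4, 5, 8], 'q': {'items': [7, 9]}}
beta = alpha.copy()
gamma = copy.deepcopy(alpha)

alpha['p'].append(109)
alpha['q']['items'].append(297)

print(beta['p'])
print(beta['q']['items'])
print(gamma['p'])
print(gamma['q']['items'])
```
[2, 4, 5, 8, 109]
[7, 9, 297]
[2, 4, 5, 8]
[7, 9]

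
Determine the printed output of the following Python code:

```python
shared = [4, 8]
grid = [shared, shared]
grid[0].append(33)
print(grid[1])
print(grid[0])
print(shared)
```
[4, 8, 33]
[4, 8, 33]
[4, 8, 33]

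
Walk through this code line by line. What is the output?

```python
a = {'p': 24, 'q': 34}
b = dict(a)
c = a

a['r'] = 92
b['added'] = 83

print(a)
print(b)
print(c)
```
{'p': 24, 'q': 34, 'r': 92}
{'p': 24, 'q': 34, 'added': 83}
{'p': 24, 'q': 34, 'r': 92}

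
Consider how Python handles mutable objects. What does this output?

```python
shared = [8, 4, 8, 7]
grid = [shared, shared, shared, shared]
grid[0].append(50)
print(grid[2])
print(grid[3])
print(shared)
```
[8, 4, 8, 7, 50]
[8, 4, 8, 7, 50]
[8, 4, 8, 7, 50]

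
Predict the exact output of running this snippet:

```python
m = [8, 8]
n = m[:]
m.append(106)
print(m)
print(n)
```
[8, 8, 106]
[8, 8]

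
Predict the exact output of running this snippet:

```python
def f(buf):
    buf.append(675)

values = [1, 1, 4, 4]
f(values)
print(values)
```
[1, 1, 4, 4, 675]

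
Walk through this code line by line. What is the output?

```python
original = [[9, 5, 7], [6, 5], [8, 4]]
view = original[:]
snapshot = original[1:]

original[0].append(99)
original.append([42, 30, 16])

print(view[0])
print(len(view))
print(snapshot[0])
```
[9, 5, 7, 99]
3
[6, 5]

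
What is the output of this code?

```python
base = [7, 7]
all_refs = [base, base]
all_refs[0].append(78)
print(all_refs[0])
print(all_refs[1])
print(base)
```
[7, 7, 78]
[7, 7, 78]
[7, 7, 78]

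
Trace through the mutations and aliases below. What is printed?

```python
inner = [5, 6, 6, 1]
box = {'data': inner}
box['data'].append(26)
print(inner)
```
[5, 6, 6, 1, 26]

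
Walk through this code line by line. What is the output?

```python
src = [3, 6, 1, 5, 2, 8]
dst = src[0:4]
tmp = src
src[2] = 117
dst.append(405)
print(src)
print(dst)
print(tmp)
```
[3, 6, 117, 5, 2, 8]
[3, 6, 1, 5, 405]
[3, 6, 117, 5, 2, 8]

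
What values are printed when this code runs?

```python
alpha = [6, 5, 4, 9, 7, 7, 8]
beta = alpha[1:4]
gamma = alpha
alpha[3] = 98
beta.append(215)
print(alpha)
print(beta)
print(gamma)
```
[6, 5, 4, 98, 7, 7, 8]
[5, 4, 9, 215]
[6, 5, 4, 98, 7, 7, 8]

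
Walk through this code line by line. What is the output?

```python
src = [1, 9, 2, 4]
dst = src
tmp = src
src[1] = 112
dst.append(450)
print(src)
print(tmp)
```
[1, 112, 2, 4, 450]
[1, 112, 2, 4, 450]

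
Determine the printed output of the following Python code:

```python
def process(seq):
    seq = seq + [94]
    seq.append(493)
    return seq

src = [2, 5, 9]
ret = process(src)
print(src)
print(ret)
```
[2, 5, 9]
[2, 5, 9, 94, 493]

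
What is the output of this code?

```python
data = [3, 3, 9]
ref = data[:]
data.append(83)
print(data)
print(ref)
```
[3, 3, 9, 83]
[3, 3, 9]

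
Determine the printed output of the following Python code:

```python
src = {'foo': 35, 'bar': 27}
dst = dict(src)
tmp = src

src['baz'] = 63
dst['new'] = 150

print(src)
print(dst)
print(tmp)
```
{'foo': 35, 'bar': 27, 'baz': 63}
{'foo': 35, 'bar': 27, 'new': 150}
{'foo': 35, 'bar': 27, 'baz': 63}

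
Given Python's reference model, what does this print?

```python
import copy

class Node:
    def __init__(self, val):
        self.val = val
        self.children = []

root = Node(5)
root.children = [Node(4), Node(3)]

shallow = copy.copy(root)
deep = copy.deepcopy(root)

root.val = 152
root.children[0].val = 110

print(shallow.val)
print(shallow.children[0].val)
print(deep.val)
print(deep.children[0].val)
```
5
110
5
4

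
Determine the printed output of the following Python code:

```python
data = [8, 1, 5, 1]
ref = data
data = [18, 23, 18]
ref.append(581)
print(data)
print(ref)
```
[18, 23, 18]
[8, 1, 5, 1, 581]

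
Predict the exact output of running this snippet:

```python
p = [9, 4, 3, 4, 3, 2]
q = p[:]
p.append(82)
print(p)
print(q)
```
[9, 4, 3, 4, 3, 2, 82]
[9, 4, 3, 4, 3, 2]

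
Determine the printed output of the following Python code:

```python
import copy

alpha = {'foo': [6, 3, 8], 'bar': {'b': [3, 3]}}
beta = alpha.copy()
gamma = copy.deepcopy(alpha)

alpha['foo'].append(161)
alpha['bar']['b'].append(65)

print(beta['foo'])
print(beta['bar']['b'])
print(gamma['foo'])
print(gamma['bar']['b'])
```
[6, 3, 8, 161]
[3, 3, 65]
[6, 3, 8]
[3, 3]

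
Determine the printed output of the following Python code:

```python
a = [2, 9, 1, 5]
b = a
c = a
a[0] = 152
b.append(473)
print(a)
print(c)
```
[152, 9, 1, 5, 473]
[152, 9, 1, 5, 473]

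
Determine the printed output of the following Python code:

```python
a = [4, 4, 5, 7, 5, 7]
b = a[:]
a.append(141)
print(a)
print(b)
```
[4, 4, 5, 7, 5, 7, 141]
[4, 4, 5, 7, 5, 7]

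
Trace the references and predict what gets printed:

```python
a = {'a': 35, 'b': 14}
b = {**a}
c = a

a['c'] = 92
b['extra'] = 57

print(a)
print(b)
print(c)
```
{'a': 35, 'b': 14, 'c': 92}
{'a': 35, 'b': 14, 'extra': 57}
{'a': 35, 'b': 14, 'c': 92}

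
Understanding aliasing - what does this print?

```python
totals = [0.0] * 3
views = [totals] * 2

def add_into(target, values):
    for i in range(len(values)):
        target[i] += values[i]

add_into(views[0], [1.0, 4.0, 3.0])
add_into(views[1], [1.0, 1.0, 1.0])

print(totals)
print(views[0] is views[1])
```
[2.0, 5.0, 4.0]
True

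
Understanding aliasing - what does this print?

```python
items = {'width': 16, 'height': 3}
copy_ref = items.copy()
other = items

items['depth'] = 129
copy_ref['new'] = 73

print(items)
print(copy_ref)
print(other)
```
{'width': 16, 'height': 3, 'depth': 129}
{'width': 16, 'height': 3, 'new': 73}
{'width': 16, 'height': 3, 'depth': 129}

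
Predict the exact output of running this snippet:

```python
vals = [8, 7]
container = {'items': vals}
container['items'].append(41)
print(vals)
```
[8, 7, 41]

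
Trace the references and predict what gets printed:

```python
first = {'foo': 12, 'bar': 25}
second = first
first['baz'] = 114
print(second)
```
{'foo': 12, 'bar': 25, 'baz': 114}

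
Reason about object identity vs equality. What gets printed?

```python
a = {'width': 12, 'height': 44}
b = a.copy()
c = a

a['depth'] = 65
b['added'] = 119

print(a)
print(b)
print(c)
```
{'width': 12, 'height': 44, 'depth': 65}
{'width': 12, 'height': 44, 'added': 119}
{'width': 12, 'height': 44, 'depth': 65}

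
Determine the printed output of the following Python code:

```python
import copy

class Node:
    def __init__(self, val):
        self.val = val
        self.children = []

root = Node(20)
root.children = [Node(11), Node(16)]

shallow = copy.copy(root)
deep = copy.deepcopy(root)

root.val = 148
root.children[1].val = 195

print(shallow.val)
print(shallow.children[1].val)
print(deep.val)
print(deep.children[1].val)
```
20
195
20
16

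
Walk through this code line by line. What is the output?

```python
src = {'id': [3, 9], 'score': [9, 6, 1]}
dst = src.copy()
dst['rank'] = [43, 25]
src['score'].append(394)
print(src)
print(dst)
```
{'id': [3, 9], 'score': [9, 6, 1, 394]}
{'id': [3, 9], 'score': [9, 6, 1, 394], 'rank': [43, 25]}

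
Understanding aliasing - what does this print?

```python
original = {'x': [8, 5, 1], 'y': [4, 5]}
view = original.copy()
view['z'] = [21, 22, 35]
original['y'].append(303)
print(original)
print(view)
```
{'x': [8, 5, 1], 'y': [4, 5, 303]}
{'x': [8, 5, 1], 'y': [4, 5, 303], 'z': [21, 22, 35]}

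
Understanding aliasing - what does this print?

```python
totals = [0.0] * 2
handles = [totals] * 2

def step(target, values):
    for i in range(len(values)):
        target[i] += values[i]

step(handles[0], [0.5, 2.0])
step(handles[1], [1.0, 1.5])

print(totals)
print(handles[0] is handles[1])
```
[1.5, 3.5]
True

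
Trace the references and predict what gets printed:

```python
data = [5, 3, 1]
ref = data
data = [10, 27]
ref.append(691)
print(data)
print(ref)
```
[10, 27]
[5, 3, 1, 691]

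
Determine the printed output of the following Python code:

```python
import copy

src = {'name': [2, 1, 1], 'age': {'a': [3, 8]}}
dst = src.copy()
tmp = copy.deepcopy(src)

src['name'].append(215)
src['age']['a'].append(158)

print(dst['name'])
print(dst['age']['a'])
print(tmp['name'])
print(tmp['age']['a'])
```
[2, 1, 1, 215]
[3, 8, 158]
[2, 1, 1]
[3, 8]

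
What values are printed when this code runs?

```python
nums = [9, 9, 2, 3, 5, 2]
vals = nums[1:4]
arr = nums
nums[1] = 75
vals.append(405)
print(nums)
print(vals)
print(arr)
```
[9, 75, 2, 3, 5, 2]
[9, 2, 3, 405]
[9, 75, 2, 3, 5, 2]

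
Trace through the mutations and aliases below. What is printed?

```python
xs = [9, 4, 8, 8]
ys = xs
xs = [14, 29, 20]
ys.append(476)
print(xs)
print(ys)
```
[14, 29, 20]
[9, 4, 8, 8, 476]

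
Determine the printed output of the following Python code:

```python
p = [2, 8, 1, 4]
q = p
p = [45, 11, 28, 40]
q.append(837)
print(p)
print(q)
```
[45, 11, 28, 40]
[2, 8, 1, 4, 837]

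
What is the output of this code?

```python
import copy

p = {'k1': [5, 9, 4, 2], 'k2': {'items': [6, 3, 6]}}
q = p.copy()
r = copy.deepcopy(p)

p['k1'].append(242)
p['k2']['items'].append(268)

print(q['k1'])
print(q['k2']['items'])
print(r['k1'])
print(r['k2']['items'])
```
[5, 9, 4, 2, 242]
[6, 3, 6, 268]
[5, 9, 4, 2]
[6, 3, 6]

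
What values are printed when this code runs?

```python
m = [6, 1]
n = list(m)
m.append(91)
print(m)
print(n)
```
[6, 1, 91]
[6, 1]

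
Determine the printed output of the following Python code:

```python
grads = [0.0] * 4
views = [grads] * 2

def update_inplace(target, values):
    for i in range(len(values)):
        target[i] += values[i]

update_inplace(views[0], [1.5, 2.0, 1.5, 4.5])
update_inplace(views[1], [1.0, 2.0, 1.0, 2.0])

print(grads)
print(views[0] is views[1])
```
[2.5, 4.0, 2.5, 6.5]
True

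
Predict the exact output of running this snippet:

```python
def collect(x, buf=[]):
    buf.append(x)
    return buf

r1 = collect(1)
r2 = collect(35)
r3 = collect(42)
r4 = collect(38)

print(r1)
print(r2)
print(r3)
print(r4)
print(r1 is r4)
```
[1, 35, 42, 38]
[1, 35, 42, 38]
[1, 35, 42, 38]
[1, 35, 42, 38]
True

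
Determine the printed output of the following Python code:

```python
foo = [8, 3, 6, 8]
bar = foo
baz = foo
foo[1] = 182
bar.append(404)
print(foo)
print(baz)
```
[8, 182, 6, 8, 404]
[8, 182, 6, 8, 404]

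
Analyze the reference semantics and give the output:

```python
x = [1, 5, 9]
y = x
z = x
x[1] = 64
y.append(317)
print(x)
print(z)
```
[1, 64, 9, 317]
[1, 64, 9, 317]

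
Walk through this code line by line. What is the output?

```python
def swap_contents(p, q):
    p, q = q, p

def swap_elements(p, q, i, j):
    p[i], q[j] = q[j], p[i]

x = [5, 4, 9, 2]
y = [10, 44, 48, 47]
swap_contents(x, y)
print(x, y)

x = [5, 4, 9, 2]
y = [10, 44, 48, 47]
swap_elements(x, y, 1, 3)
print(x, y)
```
[5, 4, 9, 2] [10, 44, 48, 47]
[5, 47, 9, 2] [10, 44, 48, 4]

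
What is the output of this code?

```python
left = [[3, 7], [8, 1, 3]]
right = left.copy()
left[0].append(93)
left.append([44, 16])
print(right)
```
[[3, 7, 93], [8, 1, 3]]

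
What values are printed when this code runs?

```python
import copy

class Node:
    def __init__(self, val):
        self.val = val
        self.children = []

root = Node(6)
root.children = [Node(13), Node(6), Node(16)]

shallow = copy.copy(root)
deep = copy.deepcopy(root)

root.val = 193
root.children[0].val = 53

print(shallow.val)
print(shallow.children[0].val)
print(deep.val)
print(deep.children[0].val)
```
6
53
6
13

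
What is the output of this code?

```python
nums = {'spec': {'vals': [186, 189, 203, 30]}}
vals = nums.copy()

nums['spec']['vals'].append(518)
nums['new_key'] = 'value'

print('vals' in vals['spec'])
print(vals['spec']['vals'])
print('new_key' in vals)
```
True
[186, 189, 203, 30, 518]
False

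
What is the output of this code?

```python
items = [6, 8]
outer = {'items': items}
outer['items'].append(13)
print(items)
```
[6, 8, 13]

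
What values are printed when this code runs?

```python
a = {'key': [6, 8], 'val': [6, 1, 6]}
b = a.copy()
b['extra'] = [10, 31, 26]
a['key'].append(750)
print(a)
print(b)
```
{'key': [6, 8, 750], 'val': [6, 1, 6]}
{'key': [6, 8, 750], 'val': [6, 1, 6], 'extra': [10, 31, 26]}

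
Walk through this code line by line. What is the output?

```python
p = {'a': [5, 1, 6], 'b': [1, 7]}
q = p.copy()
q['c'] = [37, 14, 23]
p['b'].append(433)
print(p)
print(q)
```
{'a': [5, 1, 6], 'b': [1, 7, 433]}
{'a': [5, 1, 6], 'b': [1, 7, 433], 'c': [37, 14, 23]}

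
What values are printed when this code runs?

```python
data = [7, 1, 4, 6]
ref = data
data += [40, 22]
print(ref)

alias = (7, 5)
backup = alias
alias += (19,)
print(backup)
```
[7, 1, 4, 6, 40, 22]
(7, 5)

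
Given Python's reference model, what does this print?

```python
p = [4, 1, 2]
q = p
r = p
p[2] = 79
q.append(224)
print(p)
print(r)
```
[4, 1, 79, 224]
[4, 1, 79, 224]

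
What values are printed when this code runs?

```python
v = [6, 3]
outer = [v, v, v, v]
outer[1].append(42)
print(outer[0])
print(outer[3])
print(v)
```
[6, 3, 42]
[6, 3, 42]
[6, 3, 42]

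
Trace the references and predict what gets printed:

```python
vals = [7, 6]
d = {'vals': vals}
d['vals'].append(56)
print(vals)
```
[7, 6, 56]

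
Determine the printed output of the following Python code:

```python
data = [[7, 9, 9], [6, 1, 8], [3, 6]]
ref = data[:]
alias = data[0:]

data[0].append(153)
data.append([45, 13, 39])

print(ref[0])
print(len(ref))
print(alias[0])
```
[7, 9, 9, 153]
3
[7, 9, 9, 153]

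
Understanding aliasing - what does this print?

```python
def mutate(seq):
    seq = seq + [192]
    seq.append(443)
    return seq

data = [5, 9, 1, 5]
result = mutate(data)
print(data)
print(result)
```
[5, 9, 1, 5]
[5, 9, 1, 5, 192, 443]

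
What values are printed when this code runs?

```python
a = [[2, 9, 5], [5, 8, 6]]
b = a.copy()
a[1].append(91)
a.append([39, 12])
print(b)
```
[[2, 9, 5], [5, 8, 6, 91]]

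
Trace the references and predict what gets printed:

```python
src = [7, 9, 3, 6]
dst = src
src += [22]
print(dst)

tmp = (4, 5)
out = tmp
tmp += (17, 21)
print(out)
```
[7, 9, 3, 6, 22]
(4, 5)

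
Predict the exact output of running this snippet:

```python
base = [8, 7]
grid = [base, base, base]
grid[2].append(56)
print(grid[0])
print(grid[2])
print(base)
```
[8, 7, 56]
[8, 7, 56]
[8, 7, 56]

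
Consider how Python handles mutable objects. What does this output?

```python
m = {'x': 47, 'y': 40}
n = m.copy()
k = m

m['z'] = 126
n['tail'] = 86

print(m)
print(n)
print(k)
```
{'x': 47, 'y': 40, 'z': 126}
{'x': 47, 'y': 40, 'tail': 86}
{'x': 47, 'y': 40, 'z': 126}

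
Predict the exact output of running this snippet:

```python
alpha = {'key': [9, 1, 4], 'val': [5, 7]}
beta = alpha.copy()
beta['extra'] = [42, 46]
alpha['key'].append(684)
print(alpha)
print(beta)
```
{'key': [9, 1, 4, 684], 'val': [5, 7]}
{'key': [9, 1, 4, 684], 'val': [5, 7], 'extra': [42, 46]}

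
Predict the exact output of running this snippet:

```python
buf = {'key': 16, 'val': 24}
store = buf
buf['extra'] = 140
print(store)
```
{'key': 16, 'val': 24, 'extra': 140}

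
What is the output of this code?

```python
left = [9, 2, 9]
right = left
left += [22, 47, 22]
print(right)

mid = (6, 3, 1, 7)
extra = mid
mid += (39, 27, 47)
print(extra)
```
[9, 2, 9, 22, 47, 22]
(6, 3, 1, 7)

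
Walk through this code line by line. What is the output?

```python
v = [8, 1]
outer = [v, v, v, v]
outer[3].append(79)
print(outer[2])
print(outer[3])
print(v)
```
[8, 1, 79]
[8, 1, 79]
[8, 1, 79]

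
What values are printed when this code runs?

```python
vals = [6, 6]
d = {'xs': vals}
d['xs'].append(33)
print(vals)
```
[6, 6, 33]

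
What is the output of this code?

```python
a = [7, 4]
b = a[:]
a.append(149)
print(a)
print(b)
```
[7, 4, 149]
[7, 4]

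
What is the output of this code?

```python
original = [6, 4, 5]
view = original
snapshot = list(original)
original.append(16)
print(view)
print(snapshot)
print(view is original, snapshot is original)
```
[6, 4, 5, 16]
[6, 4, 5]
True False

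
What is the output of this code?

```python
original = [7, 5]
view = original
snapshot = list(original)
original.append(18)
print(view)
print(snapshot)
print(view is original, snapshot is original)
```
[7, 5, 18]
[7, 5]
True False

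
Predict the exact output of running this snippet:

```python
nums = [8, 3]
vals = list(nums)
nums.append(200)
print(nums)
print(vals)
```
[8, 3, 200]
[8, 3]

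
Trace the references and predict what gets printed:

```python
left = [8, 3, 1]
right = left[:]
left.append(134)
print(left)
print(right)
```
[8, 3, 1, 134]
[8, 3, 1]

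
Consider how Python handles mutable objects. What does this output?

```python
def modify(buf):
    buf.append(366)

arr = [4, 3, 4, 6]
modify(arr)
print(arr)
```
[4, 3, 4, 6, 366]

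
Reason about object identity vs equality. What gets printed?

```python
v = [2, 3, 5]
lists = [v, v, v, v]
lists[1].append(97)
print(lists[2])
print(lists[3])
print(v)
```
[2, 3, 5, 97]
[2, 3, 5, 97]
[2, 3, 5, 97]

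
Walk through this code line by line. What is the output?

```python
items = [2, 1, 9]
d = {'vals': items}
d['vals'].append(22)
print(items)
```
[2, 1, 9, 22]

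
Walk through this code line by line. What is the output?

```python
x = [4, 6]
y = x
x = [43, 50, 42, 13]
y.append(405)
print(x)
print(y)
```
[43, 50, 42, 13]
[4, 6, 405]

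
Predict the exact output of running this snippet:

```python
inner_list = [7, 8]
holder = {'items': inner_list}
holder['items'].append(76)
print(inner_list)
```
[7, 8, 76]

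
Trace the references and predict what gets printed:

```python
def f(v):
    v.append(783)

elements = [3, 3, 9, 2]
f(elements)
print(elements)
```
[3, 3, 9, 2, 783]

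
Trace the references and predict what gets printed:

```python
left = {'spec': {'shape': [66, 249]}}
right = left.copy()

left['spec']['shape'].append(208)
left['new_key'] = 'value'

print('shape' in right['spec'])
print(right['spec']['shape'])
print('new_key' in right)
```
True
[66, 249, 208]
False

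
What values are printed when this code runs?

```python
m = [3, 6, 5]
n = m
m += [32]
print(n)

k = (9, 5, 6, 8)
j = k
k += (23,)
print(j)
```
[3, 6, 5, 32]
(9, 5, 6, 8)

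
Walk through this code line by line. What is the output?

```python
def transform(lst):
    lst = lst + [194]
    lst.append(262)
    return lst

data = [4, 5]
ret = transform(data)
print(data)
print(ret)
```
[4, 5]
[4, 5, 194, 262]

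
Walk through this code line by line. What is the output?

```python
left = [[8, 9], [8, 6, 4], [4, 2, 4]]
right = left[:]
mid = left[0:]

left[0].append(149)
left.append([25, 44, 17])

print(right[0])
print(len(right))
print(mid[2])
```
[8, 9, 149]
3
[4, 2, 4]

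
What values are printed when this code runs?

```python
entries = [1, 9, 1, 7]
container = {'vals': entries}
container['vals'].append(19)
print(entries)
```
[1, 9, 1, 7, 19]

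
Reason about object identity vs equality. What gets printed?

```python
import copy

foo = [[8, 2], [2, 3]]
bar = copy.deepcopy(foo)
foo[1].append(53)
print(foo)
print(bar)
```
[[8, 2], [2, 3, 53]]
[[8, 2], [2, 3]]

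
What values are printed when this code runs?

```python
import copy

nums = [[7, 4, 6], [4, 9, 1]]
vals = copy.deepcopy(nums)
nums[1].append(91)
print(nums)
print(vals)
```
[[7, 4, 6], [4, 9, 1, 91]]
[[7, 4, 6], [4, 9, 1]]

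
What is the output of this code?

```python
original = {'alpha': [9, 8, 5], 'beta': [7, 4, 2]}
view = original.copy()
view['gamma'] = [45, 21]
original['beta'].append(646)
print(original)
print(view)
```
{'alpha': [9, 8, 5], 'beta': [7, 4, 2, 646]}
{'alpha': [9, 8, 5], 'beta': [7, 4, 2, 646], 'gamma': [45, 21]}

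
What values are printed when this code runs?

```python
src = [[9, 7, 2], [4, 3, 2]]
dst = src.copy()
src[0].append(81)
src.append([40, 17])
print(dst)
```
[[9, 7, 2, 81], [4, 3, 2]]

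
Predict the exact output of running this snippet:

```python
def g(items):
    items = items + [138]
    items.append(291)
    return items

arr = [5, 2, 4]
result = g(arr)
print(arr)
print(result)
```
[5, 2, 4]
[5, 2, 4, 138, 291]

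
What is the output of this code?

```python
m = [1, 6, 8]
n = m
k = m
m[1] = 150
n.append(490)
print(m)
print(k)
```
[1, 150, 8, 490]
[1, 150, 8, 490]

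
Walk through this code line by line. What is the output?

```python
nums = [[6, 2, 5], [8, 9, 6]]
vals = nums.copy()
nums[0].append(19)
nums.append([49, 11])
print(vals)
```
[[6, 2, 5, 19], [8, 9, 6]]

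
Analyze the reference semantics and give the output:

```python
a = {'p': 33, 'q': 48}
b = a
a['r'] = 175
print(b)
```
{'p': 33, 'q': 48, 'r': 175}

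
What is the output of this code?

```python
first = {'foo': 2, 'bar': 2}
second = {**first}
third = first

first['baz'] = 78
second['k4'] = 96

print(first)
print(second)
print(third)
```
{'foo': 2, 'bar': 2, 'baz': 78}
{'foo': 2, 'bar': 2, 'k4': 96}
{'foo': 2, 'bar': 2, 'baz': 78}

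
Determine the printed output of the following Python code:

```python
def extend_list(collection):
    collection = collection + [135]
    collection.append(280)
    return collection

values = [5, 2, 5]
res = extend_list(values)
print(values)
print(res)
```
[5, 2, 5]
[5, 2, 5, 135, 280]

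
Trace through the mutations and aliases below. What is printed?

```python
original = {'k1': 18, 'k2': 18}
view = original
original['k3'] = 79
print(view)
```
{'k1': 18, 'k2': 18, 'k3': 79}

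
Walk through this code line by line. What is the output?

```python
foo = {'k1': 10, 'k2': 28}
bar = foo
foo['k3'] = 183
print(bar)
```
{'k1': 10, 'k2': 28, 'k3': 183}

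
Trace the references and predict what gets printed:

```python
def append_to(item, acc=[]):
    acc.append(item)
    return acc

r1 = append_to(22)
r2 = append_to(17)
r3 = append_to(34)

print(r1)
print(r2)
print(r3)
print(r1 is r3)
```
[22, 17, 34]
[22, 17, 34]
[22, 17, 34]
True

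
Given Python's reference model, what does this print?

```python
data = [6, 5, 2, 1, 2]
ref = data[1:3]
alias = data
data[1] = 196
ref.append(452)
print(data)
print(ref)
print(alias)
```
[6, 196, 2, 1, 2]
[5, 2, 452]
[6, 196, 2, 1, 2]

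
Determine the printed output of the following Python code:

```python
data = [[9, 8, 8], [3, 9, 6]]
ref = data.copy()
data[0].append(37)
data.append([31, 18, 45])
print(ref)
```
[[9, 8, 8, 37], [3, 9, 6]]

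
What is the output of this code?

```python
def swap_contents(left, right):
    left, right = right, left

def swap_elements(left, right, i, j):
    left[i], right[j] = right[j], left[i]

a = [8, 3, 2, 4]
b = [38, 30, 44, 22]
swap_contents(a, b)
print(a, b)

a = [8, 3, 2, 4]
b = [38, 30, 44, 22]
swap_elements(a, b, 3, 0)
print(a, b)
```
[8, 3, 2, 4] [38, 30, 44, 22]
[8, 3, 2, 38] [4, 30, 44, 22]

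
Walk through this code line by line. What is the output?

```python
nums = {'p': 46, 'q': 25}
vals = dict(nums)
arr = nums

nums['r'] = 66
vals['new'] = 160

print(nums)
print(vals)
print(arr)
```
{'p': 46, 'q': 25, 'r': 66}
{'p': 46, 'q': 25, 'new': 160}
{'p': 46, 'q': 25, 'r': 66}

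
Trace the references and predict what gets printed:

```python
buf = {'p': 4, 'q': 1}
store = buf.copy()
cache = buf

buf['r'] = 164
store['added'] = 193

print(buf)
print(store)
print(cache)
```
{'p': 4, 'q': 1, 'r': 164}
{'p': 4, 'q': 1, 'added': 193}
{'p': 4, 'q': 1, 'r': 164}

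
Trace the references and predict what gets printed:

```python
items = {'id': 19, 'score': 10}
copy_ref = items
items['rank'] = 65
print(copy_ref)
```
{'id': 19, 'score': 10, 'rank': 65}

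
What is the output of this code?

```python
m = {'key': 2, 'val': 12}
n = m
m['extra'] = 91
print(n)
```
{'key': 2, 'val': 12, 'extra': 91}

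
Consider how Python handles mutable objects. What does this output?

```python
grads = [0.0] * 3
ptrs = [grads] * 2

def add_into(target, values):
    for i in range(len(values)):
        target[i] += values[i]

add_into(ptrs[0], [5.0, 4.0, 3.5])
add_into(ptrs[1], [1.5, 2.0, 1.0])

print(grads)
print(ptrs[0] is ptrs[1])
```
[6.5, 6.0, 4.5]
True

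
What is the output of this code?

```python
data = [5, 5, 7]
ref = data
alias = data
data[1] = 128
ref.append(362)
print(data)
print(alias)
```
[5, 128, 7, 362]
[5, 128, 7, 362]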